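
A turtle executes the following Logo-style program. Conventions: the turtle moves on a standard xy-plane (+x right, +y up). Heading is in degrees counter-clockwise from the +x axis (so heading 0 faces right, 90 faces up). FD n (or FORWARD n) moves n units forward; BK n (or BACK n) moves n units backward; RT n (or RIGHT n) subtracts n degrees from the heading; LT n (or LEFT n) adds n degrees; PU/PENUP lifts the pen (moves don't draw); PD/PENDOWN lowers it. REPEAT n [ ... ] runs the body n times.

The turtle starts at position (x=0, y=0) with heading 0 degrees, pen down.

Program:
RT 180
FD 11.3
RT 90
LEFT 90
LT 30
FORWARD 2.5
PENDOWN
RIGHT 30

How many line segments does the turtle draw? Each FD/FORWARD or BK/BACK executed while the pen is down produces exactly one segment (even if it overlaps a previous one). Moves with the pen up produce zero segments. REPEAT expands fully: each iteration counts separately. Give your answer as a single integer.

Answer: 2

Derivation:
Executing turtle program step by step:
Start: pos=(0,0), heading=0, pen down
RT 180: heading 0 -> 180
FD 11.3: (0,0) -> (-11.3,0) [heading=180, draw]
RT 90: heading 180 -> 90
LT 90: heading 90 -> 180
LT 30: heading 180 -> 210
FD 2.5: (-11.3,0) -> (-13.465,-1.25) [heading=210, draw]
PD: pen down
RT 30: heading 210 -> 180
Final: pos=(-13.465,-1.25), heading=180, 2 segment(s) drawn
Segments drawn: 2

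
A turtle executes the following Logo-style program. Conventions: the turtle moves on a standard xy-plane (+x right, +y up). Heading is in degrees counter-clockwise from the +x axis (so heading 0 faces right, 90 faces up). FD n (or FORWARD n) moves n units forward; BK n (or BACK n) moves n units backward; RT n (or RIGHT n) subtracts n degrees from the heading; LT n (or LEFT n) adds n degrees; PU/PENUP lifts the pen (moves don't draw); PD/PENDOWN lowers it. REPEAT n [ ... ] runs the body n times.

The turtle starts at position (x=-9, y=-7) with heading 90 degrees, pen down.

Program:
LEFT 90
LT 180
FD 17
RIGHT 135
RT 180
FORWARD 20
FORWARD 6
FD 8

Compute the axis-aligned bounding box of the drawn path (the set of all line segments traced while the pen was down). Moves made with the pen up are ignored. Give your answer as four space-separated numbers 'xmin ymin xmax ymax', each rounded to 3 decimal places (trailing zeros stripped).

Executing turtle program step by step:
Start: pos=(-9,-7), heading=90, pen down
LT 90: heading 90 -> 180
LT 180: heading 180 -> 0
FD 17: (-9,-7) -> (8,-7) [heading=0, draw]
RT 135: heading 0 -> 225
RT 180: heading 225 -> 45
FD 20: (8,-7) -> (22.142,7.142) [heading=45, draw]
FD 6: (22.142,7.142) -> (26.385,11.385) [heading=45, draw]
FD 8: (26.385,11.385) -> (32.042,17.042) [heading=45, draw]
Final: pos=(32.042,17.042), heading=45, 4 segment(s) drawn

Segment endpoints: x in {-9, 8, 22.142, 26.385, 32.042}, y in {-7, -7, 7.142, 11.385, 17.042}
xmin=-9, ymin=-7, xmax=32.042, ymax=17.042

Answer: -9 -7 32.042 17.042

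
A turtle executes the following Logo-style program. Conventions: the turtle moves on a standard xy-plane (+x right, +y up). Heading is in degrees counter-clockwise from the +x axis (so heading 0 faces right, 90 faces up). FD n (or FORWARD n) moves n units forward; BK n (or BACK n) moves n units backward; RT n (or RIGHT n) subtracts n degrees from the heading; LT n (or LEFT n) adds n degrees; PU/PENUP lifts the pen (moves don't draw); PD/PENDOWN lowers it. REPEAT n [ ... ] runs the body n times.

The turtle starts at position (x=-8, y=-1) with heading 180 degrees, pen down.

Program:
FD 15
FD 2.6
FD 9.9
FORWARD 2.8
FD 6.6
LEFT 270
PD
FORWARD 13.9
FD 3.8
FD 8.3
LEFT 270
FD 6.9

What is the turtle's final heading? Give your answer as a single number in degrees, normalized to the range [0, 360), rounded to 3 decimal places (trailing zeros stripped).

Executing turtle program step by step:
Start: pos=(-8,-1), heading=180, pen down
FD 15: (-8,-1) -> (-23,-1) [heading=180, draw]
FD 2.6: (-23,-1) -> (-25.6,-1) [heading=180, draw]
FD 9.9: (-25.6,-1) -> (-35.5,-1) [heading=180, draw]
FD 2.8: (-35.5,-1) -> (-38.3,-1) [heading=180, draw]
FD 6.6: (-38.3,-1) -> (-44.9,-1) [heading=180, draw]
LT 270: heading 180 -> 90
PD: pen down
FD 13.9: (-44.9,-1) -> (-44.9,12.9) [heading=90, draw]
FD 3.8: (-44.9,12.9) -> (-44.9,16.7) [heading=90, draw]
FD 8.3: (-44.9,16.7) -> (-44.9,25) [heading=90, draw]
LT 270: heading 90 -> 0
FD 6.9: (-44.9,25) -> (-38,25) [heading=0, draw]
Final: pos=(-38,25), heading=0, 9 segment(s) drawn

Answer: 0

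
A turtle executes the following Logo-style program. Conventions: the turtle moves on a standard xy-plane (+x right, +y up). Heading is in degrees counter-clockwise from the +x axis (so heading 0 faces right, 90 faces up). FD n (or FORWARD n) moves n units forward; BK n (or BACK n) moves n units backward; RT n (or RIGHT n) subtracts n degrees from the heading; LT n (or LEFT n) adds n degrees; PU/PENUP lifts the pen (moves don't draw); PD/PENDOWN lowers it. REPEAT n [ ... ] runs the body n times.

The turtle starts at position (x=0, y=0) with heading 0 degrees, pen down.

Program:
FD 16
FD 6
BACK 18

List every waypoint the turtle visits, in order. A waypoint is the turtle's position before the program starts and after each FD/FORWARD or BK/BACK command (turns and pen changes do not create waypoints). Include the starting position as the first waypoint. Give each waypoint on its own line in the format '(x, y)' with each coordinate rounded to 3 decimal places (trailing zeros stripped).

Executing turtle program step by step:
Start: pos=(0,0), heading=0, pen down
FD 16: (0,0) -> (16,0) [heading=0, draw]
FD 6: (16,0) -> (22,0) [heading=0, draw]
BK 18: (22,0) -> (4,0) [heading=0, draw]
Final: pos=(4,0), heading=0, 3 segment(s) drawn
Waypoints (4 total):
(0, 0)
(16, 0)
(22, 0)
(4, 0)

Answer: (0, 0)
(16, 0)
(22, 0)
(4, 0)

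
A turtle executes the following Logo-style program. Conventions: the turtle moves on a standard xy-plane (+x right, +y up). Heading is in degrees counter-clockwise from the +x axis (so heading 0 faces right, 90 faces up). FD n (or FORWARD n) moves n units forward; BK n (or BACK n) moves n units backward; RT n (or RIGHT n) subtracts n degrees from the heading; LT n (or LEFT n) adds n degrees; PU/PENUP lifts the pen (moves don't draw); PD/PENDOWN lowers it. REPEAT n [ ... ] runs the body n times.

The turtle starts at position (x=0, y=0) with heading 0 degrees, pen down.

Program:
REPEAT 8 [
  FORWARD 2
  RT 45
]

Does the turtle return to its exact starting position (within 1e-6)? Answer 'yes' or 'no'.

Answer: yes

Derivation:
Executing turtle program step by step:
Start: pos=(0,0), heading=0, pen down
REPEAT 8 [
  -- iteration 1/8 --
  FD 2: (0,0) -> (2,0) [heading=0, draw]
  RT 45: heading 0 -> 315
  -- iteration 2/8 --
  FD 2: (2,0) -> (3.414,-1.414) [heading=315, draw]
  RT 45: heading 315 -> 270
  -- iteration 3/8 --
  FD 2: (3.414,-1.414) -> (3.414,-3.414) [heading=270, draw]
  RT 45: heading 270 -> 225
  -- iteration 4/8 --
  FD 2: (3.414,-3.414) -> (2,-4.828) [heading=225, draw]
  RT 45: heading 225 -> 180
  -- iteration 5/8 --
  FD 2: (2,-4.828) -> (0,-4.828) [heading=180, draw]
  RT 45: heading 180 -> 135
  -- iteration 6/8 --
  FD 2: (0,-4.828) -> (-1.414,-3.414) [heading=135, draw]
  RT 45: heading 135 -> 90
  -- iteration 7/8 --
  FD 2: (-1.414,-3.414) -> (-1.414,-1.414) [heading=90, draw]
  RT 45: heading 90 -> 45
  -- iteration 8/8 --
  FD 2: (-1.414,-1.414) -> (0,0) [heading=45, draw]
  RT 45: heading 45 -> 0
]
Final: pos=(0,0), heading=0, 8 segment(s) drawn

Start position: (0, 0)
Final position: (0, 0)
Distance = 0; < 1e-6 -> CLOSED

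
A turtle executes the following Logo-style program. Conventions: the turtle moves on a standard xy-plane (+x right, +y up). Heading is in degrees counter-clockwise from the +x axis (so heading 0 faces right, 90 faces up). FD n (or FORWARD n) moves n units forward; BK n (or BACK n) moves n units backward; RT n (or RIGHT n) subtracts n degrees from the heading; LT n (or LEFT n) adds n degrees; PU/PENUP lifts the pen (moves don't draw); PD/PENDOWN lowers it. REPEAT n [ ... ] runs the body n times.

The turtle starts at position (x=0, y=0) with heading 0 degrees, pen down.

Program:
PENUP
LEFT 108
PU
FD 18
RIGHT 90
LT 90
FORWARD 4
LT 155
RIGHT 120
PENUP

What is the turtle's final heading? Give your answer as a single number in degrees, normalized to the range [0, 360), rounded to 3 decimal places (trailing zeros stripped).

Executing turtle program step by step:
Start: pos=(0,0), heading=0, pen down
PU: pen up
LT 108: heading 0 -> 108
PU: pen up
FD 18: (0,0) -> (-5.562,17.119) [heading=108, move]
RT 90: heading 108 -> 18
LT 90: heading 18 -> 108
FD 4: (-5.562,17.119) -> (-6.798,20.923) [heading=108, move]
LT 155: heading 108 -> 263
RT 120: heading 263 -> 143
PU: pen up
Final: pos=(-6.798,20.923), heading=143, 0 segment(s) drawn

Answer: 143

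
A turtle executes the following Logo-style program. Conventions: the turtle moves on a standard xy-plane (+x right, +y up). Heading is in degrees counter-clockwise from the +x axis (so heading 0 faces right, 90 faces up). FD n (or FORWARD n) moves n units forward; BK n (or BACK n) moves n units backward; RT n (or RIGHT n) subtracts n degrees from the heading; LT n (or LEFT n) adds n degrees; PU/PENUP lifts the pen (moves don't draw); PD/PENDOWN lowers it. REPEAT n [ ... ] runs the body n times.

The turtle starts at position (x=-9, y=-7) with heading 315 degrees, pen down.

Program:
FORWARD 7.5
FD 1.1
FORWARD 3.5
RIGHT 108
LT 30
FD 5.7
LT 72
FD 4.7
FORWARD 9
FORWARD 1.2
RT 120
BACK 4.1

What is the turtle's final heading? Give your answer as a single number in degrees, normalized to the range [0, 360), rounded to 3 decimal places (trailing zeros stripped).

Executing turtle program step by step:
Start: pos=(-9,-7), heading=315, pen down
FD 7.5: (-9,-7) -> (-3.697,-12.303) [heading=315, draw]
FD 1.1: (-3.697,-12.303) -> (-2.919,-13.081) [heading=315, draw]
FD 3.5: (-2.919,-13.081) -> (-0.444,-15.556) [heading=315, draw]
RT 108: heading 315 -> 207
LT 30: heading 207 -> 237
FD 5.7: (-0.444,-15.556) -> (-3.548,-20.336) [heading=237, draw]
LT 72: heading 237 -> 309
FD 4.7: (-3.548,-20.336) -> (-0.591,-23.989) [heading=309, draw]
FD 9: (-0.591,-23.989) -> (5.073,-30.983) [heading=309, draw]
FD 1.2: (5.073,-30.983) -> (5.828,-31.916) [heading=309, draw]
RT 120: heading 309 -> 189
BK 4.1: (5.828,-31.916) -> (9.878,-31.275) [heading=189, draw]
Final: pos=(9.878,-31.275), heading=189, 8 segment(s) drawn

Answer: 189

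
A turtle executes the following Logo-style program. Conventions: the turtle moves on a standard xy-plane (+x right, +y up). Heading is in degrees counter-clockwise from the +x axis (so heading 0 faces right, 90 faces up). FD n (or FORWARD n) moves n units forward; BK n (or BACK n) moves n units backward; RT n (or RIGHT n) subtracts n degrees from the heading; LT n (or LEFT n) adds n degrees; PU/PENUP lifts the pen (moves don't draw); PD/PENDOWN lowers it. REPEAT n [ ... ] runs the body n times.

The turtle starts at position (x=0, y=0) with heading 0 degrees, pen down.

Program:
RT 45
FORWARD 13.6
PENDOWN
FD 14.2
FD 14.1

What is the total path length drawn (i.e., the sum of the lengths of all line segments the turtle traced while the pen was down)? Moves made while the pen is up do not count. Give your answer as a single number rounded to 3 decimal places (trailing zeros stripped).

Executing turtle program step by step:
Start: pos=(0,0), heading=0, pen down
RT 45: heading 0 -> 315
FD 13.6: (0,0) -> (9.617,-9.617) [heading=315, draw]
PD: pen down
FD 14.2: (9.617,-9.617) -> (19.658,-19.658) [heading=315, draw]
FD 14.1: (19.658,-19.658) -> (29.628,-29.628) [heading=315, draw]
Final: pos=(29.628,-29.628), heading=315, 3 segment(s) drawn

Segment lengths:
  seg 1: (0,0) -> (9.617,-9.617), length = 13.6
  seg 2: (9.617,-9.617) -> (19.658,-19.658), length = 14.2
  seg 3: (19.658,-19.658) -> (29.628,-29.628), length = 14.1
Total = 41.9

Answer: 41.9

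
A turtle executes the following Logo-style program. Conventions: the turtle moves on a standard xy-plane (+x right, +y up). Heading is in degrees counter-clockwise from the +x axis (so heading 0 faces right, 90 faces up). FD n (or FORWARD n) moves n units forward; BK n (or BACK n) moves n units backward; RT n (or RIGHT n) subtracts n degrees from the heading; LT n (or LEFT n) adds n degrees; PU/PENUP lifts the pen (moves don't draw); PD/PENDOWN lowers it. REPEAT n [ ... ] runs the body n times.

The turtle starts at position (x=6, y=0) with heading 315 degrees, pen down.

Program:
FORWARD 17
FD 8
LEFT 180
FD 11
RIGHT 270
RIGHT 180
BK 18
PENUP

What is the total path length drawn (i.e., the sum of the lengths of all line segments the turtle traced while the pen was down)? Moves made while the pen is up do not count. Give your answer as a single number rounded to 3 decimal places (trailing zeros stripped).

Answer: 54

Derivation:
Executing turtle program step by step:
Start: pos=(6,0), heading=315, pen down
FD 17: (6,0) -> (18.021,-12.021) [heading=315, draw]
FD 8: (18.021,-12.021) -> (23.678,-17.678) [heading=315, draw]
LT 180: heading 315 -> 135
FD 11: (23.678,-17.678) -> (15.899,-9.899) [heading=135, draw]
RT 270: heading 135 -> 225
RT 180: heading 225 -> 45
BK 18: (15.899,-9.899) -> (3.172,-22.627) [heading=45, draw]
PU: pen up
Final: pos=(3.172,-22.627), heading=45, 4 segment(s) drawn

Segment lengths:
  seg 1: (6,0) -> (18.021,-12.021), length = 17
  seg 2: (18.021,-12.021) -> (23.678,-17.678), length = 8
  seg 3: (23.678,-17.678) -> (15.899,-9.899), length = 11
  seg 4: (15.899,-9.899) -> (3.172,-22.627), length = 18
Total = 54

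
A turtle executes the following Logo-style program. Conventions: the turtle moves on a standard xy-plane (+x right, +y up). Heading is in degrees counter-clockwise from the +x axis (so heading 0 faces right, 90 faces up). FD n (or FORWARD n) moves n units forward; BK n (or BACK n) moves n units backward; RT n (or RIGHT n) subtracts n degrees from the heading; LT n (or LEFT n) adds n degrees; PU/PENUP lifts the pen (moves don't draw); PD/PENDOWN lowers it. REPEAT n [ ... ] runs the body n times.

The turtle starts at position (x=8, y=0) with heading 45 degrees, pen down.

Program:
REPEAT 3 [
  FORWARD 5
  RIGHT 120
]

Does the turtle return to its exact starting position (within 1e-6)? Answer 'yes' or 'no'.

Answer: yes

Derivation:
Executing turtle program step by step:
Start: pos=(8,0), heading=45, pen down
REPEAT 3 [
  -- iteration 1/3 --
  FD 5: (8,0) -> (11.536,3.536) [heading=45, draw]
  RT 120: heading 45 -> 285
  -- iteration 2/3 --
  FD 5: (11.536,3.536) -> (12.83,-1.294) [heading=285, draw]
  RT 120: heading 285 -> 165
  -- iteration 3/3 --
  FD 5: (12.83,-1.294) -> (8,0) [heading=165, draw]
  RT 120: heading 165 -> 45
]
Final: pos=(8,0), heading=45, 3 segment(s) drawn

Start position: (8, 0)
Final position: (8, 0)
Distance = 0; < 1e-6 -> CLOSED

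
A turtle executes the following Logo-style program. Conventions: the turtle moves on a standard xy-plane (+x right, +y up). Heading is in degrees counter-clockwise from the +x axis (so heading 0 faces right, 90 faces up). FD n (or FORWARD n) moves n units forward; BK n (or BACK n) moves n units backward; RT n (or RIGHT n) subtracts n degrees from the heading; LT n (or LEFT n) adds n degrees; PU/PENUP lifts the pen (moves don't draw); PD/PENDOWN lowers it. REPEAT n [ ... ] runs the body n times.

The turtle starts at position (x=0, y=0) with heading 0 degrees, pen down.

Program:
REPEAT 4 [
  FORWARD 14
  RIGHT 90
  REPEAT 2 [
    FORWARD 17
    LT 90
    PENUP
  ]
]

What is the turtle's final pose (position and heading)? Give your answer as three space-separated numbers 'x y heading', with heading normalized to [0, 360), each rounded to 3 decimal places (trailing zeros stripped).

Executing turtle program step by step:
Start: pos=(0,0), heading=0, pen down
REPEAT 4 [
  -- iteration 1/4 --
  FD 14: (0,0) -> (14,0) [heading=0, draw]
  RT 90: heading 0 -> 270
  REPEAT 2 [
    -- iteration 1/2 --
    FD 17: (14,0) -> (14,-17) [heading=270, draw]
    LT 90: heading 270 -> 0
    PU: pen up
    -- iteration 2/2 --
    FD 17: (14,-17) -> (31,-17) [heading=0, move]
    LT 90: heading 0 -> 90
    PU: pen up
  ]
  -- iteration 2/4 --
  FD 14: (31,-17) -> (31,-3) [heading=90, move]
  RT 90: heading 90 -> 0
  REPEAT 2 [
    -- iteration 1/2 --
    FD 17: (31,-3) -> (48,-3) [heading=0, move]
    LT 90: heading 0 -> 90
    PU: pen up
    -- iteration 2/2 --
    FD 17: (48,-3) -> (48,14) [heading=90, move]
    LT 90: heading 90 -> 180
    PU: pen up
  ]
  -- iteration 3/4 --
  FD 14: (48,14) -> (34,14) [heading=180, move]
  RT 90: heading 180 -> 90
  REPEAT 2 [
    -- iteration 1/2 --
    FD 17: (34,14) -> (34,31) [heading=90, move]
    LT 90: heading 90 -> 180
    PU: pen up
    -- iteration 2/2 --
    FD 17: (34,31) -> (17,31) [heading=180, move]
    LT 90: heading 180 -> 270
    PU: pen up
  ]
  -- iteration 4/4 --
  FD 14: (17,31) -> (17,17) [heading=270, move]
  RT 90: heading 270 -> 180
  REPEAT 2 [
    -- iteration 1/2 --
    FD 17: (17,17) -> (0,17) [heading=180, move]
    LT 90: heading 180 -> 270
    PU: pen up
    -- iteration 2/2 --
    FD 17: (0,17) -> (0,0) [heading=270, move]
    LT 90: heading 270 -> 0
    PU: pen up
  ]
]
Final: pos=(0,0), heading=0, 2 segment(s) drawn

Answer: 0 0 0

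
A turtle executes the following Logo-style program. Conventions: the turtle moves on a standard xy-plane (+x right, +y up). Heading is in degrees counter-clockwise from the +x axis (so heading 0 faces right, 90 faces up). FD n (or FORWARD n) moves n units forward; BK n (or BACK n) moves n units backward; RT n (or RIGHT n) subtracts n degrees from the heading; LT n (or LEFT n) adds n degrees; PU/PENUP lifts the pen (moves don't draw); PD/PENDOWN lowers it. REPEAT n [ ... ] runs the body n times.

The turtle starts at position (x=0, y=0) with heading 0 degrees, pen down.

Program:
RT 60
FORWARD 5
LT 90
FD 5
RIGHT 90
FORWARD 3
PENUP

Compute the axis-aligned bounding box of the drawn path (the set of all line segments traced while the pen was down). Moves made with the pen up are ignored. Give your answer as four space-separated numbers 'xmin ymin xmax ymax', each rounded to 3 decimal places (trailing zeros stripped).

Answer: 0 -4.428 8.33 0

Derivation:
Executing turtle program step by step:
Start: pos=(0,0), heading=0, pen down
RT 60: heading 0 -> 300
FD 5: (0,0) -> (2.5,-4.33) [heading=300, draw]
LT 90: heading 300 -> 30
FD 5: (2.5,-4.33) -> (6.83,-1.83) [heading=30, draw]
RT 90: heading 30 -> 300
FD 3: (6.83,-1.83) -> (8.33,-4.428) [heading=300, draw]
PU: pen up
Final: pos=(8.33,-4.428), heading=300, 3 segment(s) drawn

Segment endpoints: x in {0, 2.5, 6.83, 8.33}, y in {-4.428, -4.33, -1.83, 0}
xmin=0, ymin=-4.428, xmax=8.33, ymax=0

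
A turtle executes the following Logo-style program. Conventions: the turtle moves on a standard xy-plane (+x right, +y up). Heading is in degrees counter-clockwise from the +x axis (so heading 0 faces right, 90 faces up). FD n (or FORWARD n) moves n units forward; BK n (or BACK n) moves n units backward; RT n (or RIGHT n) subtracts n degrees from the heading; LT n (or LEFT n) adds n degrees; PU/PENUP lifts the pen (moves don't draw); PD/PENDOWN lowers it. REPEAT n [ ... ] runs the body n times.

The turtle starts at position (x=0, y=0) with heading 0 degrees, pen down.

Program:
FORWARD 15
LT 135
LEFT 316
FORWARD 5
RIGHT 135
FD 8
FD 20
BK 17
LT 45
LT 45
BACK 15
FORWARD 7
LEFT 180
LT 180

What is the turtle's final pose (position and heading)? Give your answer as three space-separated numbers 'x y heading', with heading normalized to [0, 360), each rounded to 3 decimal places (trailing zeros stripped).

Executing turtle program step by step:
Start: pos=(0,0), heading=0, pen down
FD 15: (0,0) -> (15,0) [heading=0, draw]
LT 135: heading 0 -> 135
LT 316: heading 135 -> 91
FD 5: (15,0) -> (14.913,4.999) [heading=91, draw]
RT 135: heading 91 -> 316
FD 8: (14.913,4.999) -> (20.667,-0.558) [heading=316, draw]
FD 20: (20.667,-0.558) -> (35.054,-14.451) [heading=316, draw]
BK 17: (35.054,-14.451) -> (22.825,-2.642) [heading=316, draw]
LT 45: heading 316 -> 1
LT 45: heading 1 -> 46
BK 15: (22.825,-2.642) -> (12.406,-13.432) [heading=46, draw]
FD 7: (12.406,-13.432) -> (17.268,-8.397) [heading=46, draw]
LT 180: heading 46 -> 226
LT 180: heading 226 -> 46
Final: pos=(17.268,-8.397), heading=46, 7 segment(s) drawn

Answer: 17.268 -8.397 46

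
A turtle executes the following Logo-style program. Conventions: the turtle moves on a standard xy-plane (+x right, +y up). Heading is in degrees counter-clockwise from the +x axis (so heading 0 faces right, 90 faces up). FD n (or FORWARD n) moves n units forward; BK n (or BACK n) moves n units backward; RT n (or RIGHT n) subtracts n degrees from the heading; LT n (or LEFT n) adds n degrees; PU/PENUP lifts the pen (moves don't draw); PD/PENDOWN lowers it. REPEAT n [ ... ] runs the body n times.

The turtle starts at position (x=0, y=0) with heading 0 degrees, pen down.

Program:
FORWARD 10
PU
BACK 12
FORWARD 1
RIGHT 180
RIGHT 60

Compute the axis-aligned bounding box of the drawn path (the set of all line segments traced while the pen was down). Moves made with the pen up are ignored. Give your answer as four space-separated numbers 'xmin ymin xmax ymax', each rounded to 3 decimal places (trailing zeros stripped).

Executing turtle program step by step:
Start: pos=(0,0), heading=0, pen down
FD 10: (0,0) -> (10,0) [heading=0, draw]
PU: pen up
BK 12: (10,0) -> (-2,0) [heading=0, move]
FD 1: (-2,0) -> (-1,0) [heading=0, move]
RT 180: heading 0 -> 180
RT 60: heading 180 -> 120
Final: pos=(-1,0), heading=120, 1 segment(s) drawn

Segment endpoints: x in {0, 10}, y in {0}
xmin=0, ymin=0, xmax=10, ymax=0

Answer: 0 0 10 0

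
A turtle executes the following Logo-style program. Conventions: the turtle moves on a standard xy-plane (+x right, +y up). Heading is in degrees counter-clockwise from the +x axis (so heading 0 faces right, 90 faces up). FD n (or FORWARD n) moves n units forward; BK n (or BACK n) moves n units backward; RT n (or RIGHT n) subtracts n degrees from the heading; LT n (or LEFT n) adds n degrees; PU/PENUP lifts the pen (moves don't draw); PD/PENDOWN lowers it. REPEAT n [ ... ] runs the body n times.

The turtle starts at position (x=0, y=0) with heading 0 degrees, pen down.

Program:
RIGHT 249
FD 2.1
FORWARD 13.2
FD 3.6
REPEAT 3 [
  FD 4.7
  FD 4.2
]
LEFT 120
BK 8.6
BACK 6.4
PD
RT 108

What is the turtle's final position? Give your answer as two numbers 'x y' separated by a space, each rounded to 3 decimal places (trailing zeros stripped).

Answer: -6.902 54.228

Derivation:
Executing turtle program step by step:
Start: pos=(0,0), heading=0, pen down
RT 249: heading 0 -> 111
FD 2.1: (0,0) -> (-0.753,1.961) [heading=111, draw]
FD 13.2: (-0.753,1.961) -> (-5.483,14.284) [heading=111, draw]
FD 3.6: (-5.483,14.284) -> (-6.773,17.645) [heading=111, draw]
REPEAT 3 [
  -- iteration 1/3 --
  FD 4.7: (-6.773,17.645) -> (-8.457,22.032) [heading=111, draw]
  FD 4.2: (-8.457,22.032) -> (-9.963,25.954) [heading=111, draw]
  -- iteration 2/3 --
  FD 4.7: (-9.963,25.954) -> (-11.647,30.341) [heading=111, draw]
  FD 4.2: (-11.647,30.341) -> (-13.152,34.262) [heading=111, draw]
  -- iteration 3/3 --
  FD 4.7: (-13.152,34.262) -> (-14.836,38.65) [heading=111, draw]
  FD 4.2: (-14.836,38.65) -> (-16.342,42.571) [heading=111, draw]
]
LT 120: heading 111 -> 231
BK 8.6: (-16.342,42.571) -> (-10.929,49.255) [heading=231, draw]
BK 6.4: (-10.929,49.255) -> (-6.902,54.228) [heading=231, draw]
PD: pen down
RT 108: heading 231 -> 123
Final: pos=(-6.902,54.228), heading=123, 11 segment(s) drawn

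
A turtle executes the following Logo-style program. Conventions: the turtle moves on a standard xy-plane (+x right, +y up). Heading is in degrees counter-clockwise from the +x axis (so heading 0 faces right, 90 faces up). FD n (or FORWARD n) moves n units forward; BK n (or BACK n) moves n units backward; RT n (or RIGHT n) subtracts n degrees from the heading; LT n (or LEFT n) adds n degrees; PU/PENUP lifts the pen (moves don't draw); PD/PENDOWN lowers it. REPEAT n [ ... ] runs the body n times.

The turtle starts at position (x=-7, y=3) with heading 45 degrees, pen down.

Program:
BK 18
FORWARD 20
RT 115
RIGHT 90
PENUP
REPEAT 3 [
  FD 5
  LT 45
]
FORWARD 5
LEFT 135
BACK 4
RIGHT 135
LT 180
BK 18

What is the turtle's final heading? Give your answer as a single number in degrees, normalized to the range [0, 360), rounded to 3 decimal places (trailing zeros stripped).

Executing turtle program step by step:
Start: pos=(-7,3), heading=45, pen down
BK 18: (-7,3) -> (-19.728,-9.728) [heading=45, draw]
FD 20: (-19.728,-9.728) -> (-5.586,4.414) [heading=45, draw]
RT 115: heading 45 -> 290
RT 90: heading 290 -> 200
PU: pen up
REPEAT 3 [
  -- iteration 1/3 --
  FD 5: (-5.586,4.414) -> (-10.284,2.704) [heading=200, move]
  LT 45: heading 200 -> 245
  -- iteration 2/3 --
  FD 5: (-10.284,2.704) -> (-12.397,-1.827) [heading=245, move]
  LT 45: heading 245 -> 290
  -- iteration 3/3 --
  FD 5: (-12.397,-1.827) -> (-10.687,-6.526) [heading=290, move]
  LT 45: heading 290 -> 335
]
FD 5: (-10.687,-6.526) -> (-6.156,-8.639) [heading=335, move]
LT 135: heading 335 -> 110
BK 4: (-6.156,-8.639) -> (-4.788,-12.398) [heading=110, move]
RT 135: heading 110 -> 335
LT 180: heading 335 -> 155
BK 18: (-4.788,-12.398) -> (11.526,-20.005) [heading=155, move]
Final: pos=(11.526,-20.005), heading=155, 2 segment(s) drawn

Answer: 155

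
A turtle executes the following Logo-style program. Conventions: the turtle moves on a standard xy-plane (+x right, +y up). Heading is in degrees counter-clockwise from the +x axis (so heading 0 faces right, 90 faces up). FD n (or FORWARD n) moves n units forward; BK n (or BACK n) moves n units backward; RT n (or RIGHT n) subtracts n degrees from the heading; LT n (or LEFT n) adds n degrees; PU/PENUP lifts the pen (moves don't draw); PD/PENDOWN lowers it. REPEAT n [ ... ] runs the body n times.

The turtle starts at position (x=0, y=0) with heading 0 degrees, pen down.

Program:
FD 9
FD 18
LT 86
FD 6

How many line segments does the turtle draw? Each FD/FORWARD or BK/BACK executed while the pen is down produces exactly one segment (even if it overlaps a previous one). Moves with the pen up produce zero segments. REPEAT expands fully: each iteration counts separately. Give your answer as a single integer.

Answer: 3

Derivation:
Executing turtle program step by step:
Start: pos=(0,0), heading=0, pen down
FD 9: (0,0) -> (9,0) [heading=0, draw]
FD 18: (9,0) -> (27,0) [heading=0, draw]
LT 86: heading 0 -> 86
FD 6: (27,0) -> (27.419,5.985) [heading=86, draw]
Final: pos=(27.419,5.985), heading=86, 3 segment(s) drawn
Segments drawn: 3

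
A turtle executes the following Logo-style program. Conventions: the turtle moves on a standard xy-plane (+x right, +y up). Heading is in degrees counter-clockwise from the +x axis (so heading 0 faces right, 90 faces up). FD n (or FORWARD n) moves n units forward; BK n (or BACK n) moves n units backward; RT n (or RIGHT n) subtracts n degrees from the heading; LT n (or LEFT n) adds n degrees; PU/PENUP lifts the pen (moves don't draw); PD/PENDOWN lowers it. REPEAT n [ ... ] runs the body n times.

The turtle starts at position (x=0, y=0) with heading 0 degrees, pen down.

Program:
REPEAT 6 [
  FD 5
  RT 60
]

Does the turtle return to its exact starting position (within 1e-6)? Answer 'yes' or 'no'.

Executing turtle program step by step:
Start: pos=(0,0), heading=0, pen down
REPEAT 6 [
  -- iteration 1/6 --
  FD 5: (0,0) -> (5,0) [heading=0, draw]
  RT 60: heading 0 -> 300
  -- iteration 2/6 --
  FD 5: (5,0) -> (7.5,-4.33) [heading=300, draw]
  RT 60: heading 300 -> 240
  -- iteration 3/6 --
  FD 5: (7.5,-4.33) -> (5,-8.66) [heading=240, draw]
  RT 60: heading 240 -> 180
  -- iteration 4/6 --
  FD 5: (5,-8.66) -> (0,-8.66) [heading=180, draw]
  RT 60: heading 180 -> 120
  -- iteration 5/6 --
  FD 5: (0,-8.66) -> (-2.5,-4.33) [heading=120, draw]
  RT 60: heading 120 -> 60
  -- iteration 6/6 --
  FD 5: (-2.5,-4.33) -> (0,0) [heading=60, draw]
  RT 60: heading 60 -> 0
]
Final: pos=(0,0), heading=0, 6 segment(s) drawn

Start position: (0, 0)
Final position: (0, 0)
Distance = 0; < 1e-6 -> CLOSED

Answer: yes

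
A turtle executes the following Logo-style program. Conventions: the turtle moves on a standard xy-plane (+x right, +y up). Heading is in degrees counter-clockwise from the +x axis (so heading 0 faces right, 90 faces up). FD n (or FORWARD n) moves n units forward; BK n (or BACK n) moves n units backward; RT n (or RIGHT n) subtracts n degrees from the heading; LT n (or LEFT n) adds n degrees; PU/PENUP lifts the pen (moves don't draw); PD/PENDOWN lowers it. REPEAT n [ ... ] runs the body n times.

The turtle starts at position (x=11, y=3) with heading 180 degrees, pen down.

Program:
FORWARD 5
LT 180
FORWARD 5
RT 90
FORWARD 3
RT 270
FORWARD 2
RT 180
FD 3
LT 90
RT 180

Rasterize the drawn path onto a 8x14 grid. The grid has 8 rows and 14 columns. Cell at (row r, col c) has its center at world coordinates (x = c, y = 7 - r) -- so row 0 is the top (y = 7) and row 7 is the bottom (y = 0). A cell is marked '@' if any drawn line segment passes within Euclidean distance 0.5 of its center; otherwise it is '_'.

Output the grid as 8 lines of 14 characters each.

Segment 0: (11,3) -> (6,3)
Segment 1: (6,3) -> (11,3)
Segment 2: (11,3) -> (11,-0)
Segment 3: (11,-0) -> (13,-0)
Segment 4: (13,-0) -> (10,-0)

Answer: ______________
______________
______________
______________
______@@@@@@__
___________@__
___________@__
__________@@@@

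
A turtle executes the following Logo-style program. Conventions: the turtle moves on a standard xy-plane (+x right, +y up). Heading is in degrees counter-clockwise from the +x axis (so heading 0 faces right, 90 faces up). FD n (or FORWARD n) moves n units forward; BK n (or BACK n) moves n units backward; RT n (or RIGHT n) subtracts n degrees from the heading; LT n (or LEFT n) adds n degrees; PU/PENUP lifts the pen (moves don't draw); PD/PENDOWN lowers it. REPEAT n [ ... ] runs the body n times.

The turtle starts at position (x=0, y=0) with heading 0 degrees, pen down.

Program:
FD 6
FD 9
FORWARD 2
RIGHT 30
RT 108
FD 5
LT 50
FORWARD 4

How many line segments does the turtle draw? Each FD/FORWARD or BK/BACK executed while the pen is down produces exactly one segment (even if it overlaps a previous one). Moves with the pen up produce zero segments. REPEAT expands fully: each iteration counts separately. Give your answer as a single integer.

Answer: 5

Derivation:
Executing turtle program step by step:
Start: pos=(0,0), heading=0, pen down
FD 6: (0,0) -> (6,0) [heading=0, draw]
FD 9: (6,0) -> (15,0) [heading=0, draw]
FD 2: (15,0) -> (17,0) [heading=0, draw]
RT 30: heading 0 -> 330
RT 108: heading 330 -> 222
FD 5: (17,0) -> (13.284,-3.346) [heading=222, draw]
LT 50: heading 222 -> 272
FD 4: (13.284,-3.346) -> (13.424,-7.343) [heading=272, draw]
Final: pos=(13.424,-7.343), heading=272, 5 segment(s) drawn
Segments drawn: 5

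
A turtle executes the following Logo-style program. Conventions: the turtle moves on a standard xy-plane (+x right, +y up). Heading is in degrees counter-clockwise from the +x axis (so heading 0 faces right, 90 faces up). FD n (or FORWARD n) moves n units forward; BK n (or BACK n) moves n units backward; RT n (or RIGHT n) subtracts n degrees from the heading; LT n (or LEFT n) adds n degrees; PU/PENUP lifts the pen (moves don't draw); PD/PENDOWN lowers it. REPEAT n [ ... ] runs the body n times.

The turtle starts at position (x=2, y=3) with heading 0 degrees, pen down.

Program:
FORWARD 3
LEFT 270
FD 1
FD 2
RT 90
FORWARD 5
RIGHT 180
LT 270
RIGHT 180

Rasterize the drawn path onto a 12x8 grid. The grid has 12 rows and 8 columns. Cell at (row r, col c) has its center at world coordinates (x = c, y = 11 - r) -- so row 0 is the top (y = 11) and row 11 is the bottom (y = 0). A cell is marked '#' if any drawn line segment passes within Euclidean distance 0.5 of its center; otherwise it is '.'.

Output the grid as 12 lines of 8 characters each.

Answer: ........
........
........
........
........
........
........
........
..####..
.....#..
.....#..
######..

Derivation:
Segment 0: (2,3) -> (5,3)
Segment 1: (5,3) -> (5,2)
Segment 2: (5,2) -> (5,0)
Segment 3: (5,0) -> (0,0)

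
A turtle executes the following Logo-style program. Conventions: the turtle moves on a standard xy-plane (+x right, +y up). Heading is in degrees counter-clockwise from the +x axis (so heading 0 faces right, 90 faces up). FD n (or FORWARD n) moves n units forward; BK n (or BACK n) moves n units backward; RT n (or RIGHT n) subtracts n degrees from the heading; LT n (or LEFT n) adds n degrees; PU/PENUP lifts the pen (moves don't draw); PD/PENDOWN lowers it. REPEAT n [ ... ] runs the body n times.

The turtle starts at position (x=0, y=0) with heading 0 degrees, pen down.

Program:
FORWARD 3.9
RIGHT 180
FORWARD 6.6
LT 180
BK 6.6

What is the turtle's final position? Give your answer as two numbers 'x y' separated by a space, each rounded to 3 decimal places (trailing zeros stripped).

Answer: -9.3 0

Derivation:
Executing turtle program step by step:
Start: pos=(0,0), heading=0, pen down
FD 3.9: (0,0) -> (3.9,0) [heading=0, draw]
RT 180: heading 0 -> 180
FD 6.6: (3.9,0) -> (-2.7,0) [heading=180, draw]
LT 180: heading 180 -> 0
BK 6.6: (-2.7,0) -> (-9.3,0) [heading=0, draw]
Final: pos=(-9.3,0), heading=0, 3 segment(s) drawn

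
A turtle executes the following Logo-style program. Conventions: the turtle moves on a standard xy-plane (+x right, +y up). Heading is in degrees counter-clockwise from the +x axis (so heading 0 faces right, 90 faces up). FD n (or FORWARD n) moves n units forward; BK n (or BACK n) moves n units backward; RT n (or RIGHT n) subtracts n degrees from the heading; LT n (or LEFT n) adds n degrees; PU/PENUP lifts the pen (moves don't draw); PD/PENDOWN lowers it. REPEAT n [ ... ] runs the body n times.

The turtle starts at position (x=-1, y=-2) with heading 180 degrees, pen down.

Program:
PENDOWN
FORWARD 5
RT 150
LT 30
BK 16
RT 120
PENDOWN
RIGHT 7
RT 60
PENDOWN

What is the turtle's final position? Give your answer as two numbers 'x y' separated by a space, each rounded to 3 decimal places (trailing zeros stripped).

Executing turtle program step by step:
Start: pos=(-1,-2), heading=180, pen down
PD: pen down
FD 5: (-1,-2) -> (-6,-2) [heading=180, draw]
RT 150: heading 180 -> 30
LT 30: heading 30 -> 60
BK 16: (-6,-2) -> (-14,-15.856) [heading=60, draw]
RT 120: heading 60 -> 300
PD: pen down
RT 7: heading 300 -> 293
RT 60: heading 293 -> 233
PD: pen down
Final: pos=(-14,-15.856), heading=233, 2 segment(s) drawn

Answer: -14 -15.856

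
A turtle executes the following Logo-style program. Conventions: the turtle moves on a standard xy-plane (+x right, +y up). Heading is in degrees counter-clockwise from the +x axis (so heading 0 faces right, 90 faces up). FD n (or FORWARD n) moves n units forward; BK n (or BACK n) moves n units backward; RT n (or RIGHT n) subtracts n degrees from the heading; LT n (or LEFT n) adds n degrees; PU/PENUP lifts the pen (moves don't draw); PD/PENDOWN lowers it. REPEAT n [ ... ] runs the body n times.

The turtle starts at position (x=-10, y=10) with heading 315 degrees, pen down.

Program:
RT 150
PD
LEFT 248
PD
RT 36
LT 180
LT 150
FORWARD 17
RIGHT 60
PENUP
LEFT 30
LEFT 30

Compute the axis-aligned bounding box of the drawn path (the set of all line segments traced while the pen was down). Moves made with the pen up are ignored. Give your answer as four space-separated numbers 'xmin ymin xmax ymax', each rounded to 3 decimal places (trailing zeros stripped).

Executing turtle program step by step:
Start: pos=(-10,10), heading=315, pen down
RT 150: heading 315 -> 165
PD: pen down
LT 248: heading 165 -> 53
PD: pen down
RT 36: heading 53 -> 17
LT 180: heading 17 -> 197
LT 150: heading 197 -> 347
FD 17: (-10,10) -> (6.564,6.176) [heading=347, draw]
RT 60: heading 347 -> 287
PU: pen up
LT 30: heading 287 -> 317
LT 30: heading 317 -> 347
Final: pos=(6.564,6.176), heading=347, 1 segment(s) drawn

Segment endpoints: x in {-10, 6.564}, y in {6.176, 10}
xmin=-10, ymin=6.176, xmax=6.564, ymax=10

Answer: -10 6.176 6.564 10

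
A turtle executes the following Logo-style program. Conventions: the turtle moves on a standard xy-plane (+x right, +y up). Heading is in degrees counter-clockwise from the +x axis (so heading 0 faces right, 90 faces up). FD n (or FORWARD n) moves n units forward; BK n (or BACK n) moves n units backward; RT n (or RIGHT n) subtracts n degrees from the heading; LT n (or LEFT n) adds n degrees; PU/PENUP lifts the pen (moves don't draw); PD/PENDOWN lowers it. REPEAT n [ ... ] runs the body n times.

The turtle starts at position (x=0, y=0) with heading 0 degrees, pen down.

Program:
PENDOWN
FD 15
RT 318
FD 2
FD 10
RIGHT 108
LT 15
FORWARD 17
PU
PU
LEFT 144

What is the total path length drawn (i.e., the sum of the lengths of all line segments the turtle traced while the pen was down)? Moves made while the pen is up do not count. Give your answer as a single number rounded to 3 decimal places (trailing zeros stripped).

Answer: 44

Derivation:
Executing turtle program step by step:
Start: pos=(0,0), heading=0, pen down
PD: pen down
FD 15: (0,0) -> (15,0) [heading=0, draw]
RT 318: heading 0 -> 42
FD 2: (15,0) -> (16.486,1.338) [heading=42, draw]
FD 10: (16.486,1.338) -> (23.918,8.03) [heading=42, draw]
RT 108: heading 42 -> 294
LT 15: heading 294 -> 309
FD 17: (23.918,8.03) -> (34.616,-5.182) [heading=309, draw]
PU: pen up
PU: pen up
LT 144: heading 309 -> 93
Final: pos=(34.616,-5.182), heading=93, 4 segment(s) drawn

Segment lengths:
  seg 1: (0,0) -> (15,0), length = 15
  seg 2: (15,0) -> (16.486,1.338), length = 2
  seg 3: (16.486,1.338) -> (23.918,8.03), length = 10
  seg 4: (23.918,8.03) -> (34.616,-5.182), length = 17
Total = 44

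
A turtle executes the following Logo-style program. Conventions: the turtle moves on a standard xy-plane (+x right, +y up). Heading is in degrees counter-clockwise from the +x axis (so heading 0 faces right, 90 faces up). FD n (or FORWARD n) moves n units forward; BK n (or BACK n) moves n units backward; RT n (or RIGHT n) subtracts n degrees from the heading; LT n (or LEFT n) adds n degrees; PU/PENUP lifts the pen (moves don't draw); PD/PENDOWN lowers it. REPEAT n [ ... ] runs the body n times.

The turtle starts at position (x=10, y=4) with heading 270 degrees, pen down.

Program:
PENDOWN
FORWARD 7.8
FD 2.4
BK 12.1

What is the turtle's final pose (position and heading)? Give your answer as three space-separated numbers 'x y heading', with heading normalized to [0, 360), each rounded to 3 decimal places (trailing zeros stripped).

Answer: 10 5.9 270

Derivation:
Executing turtle program step by step:
Start: pos=(10,4), heading=270, pen down
PD: pen down
FD 7.8: (10,4) -> (10,-3.8) [heading=270, draw]
FD 2.4: (10,-3.8) -> (10,-6.2) [heading=270, draw]
BK 12.1: (10,-6.2) -> (10,5.9) [heading=270, draw]
Final: pos=(10,5.9), heading=270, 3 segment(s) drawn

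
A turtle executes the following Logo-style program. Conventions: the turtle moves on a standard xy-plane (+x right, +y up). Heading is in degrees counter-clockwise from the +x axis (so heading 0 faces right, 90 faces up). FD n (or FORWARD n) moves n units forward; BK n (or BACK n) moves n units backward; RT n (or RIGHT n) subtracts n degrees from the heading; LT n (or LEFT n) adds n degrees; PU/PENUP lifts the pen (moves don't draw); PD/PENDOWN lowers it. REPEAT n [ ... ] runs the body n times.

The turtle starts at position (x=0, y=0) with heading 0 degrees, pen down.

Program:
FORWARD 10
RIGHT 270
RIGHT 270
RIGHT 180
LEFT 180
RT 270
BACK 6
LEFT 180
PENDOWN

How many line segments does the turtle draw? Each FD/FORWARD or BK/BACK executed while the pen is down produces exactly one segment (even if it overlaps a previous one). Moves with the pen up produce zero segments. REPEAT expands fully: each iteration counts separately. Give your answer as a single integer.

Executing turtle program step by step:
Start: pos=(0,0), heading=0, pen down
FD 10: (0,0) -> (10,0) [heading=0, draw]
RT 270: heading 0 -> 90
RT 270: heading 90 -> 180
RT 180: heading 180 -> 0
LT 180: heading 0 -> 180
RT 270: heading 180 -> 270
BK 6: (10,0) -> (10,6) [heading=270, draw]
LT 180: heading 270 -> 90
PD: pen down
Final: pos=(10,6), heading=90, 2 segment(s) drawn
Segments drawn: 2

Answer: 2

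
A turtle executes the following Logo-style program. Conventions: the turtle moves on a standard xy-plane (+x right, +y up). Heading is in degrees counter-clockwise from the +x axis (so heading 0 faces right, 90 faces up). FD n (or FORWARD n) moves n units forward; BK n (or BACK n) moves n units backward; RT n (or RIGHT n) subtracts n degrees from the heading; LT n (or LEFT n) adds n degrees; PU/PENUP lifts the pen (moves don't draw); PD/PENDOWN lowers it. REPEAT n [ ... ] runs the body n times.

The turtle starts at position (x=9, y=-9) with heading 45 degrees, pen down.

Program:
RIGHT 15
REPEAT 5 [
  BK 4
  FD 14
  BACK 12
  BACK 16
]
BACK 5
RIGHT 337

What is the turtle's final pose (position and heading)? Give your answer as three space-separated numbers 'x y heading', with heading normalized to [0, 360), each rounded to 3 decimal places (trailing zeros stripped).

Executing turtle program step by step:
Start: pos=(9,-9), heading=45, pen down
RT 15: heading 45 -> 30
REPEAT 5 [
  -- iteration 1/5 --
  BK 4: (9,-9) -> (5.536,-11) [heading=30, draw]
  FD 14: (5.536,-11) -> (17.66,-4) [heading=30, draw]
  BK 12: (17.66,-4) -> (7.268,-10) [heading=30, draw]
  BK 16: (7.268,-10) -> (-6.588,-18) [heading=30, draw]
  -- iteration 2/5 --
  BK 4: (-6.588,-18) -> (-10.053,-20) [heading=30, draw]
  FD 14: (-10.053,-20) -> (2.072,-13) [heading=30, draw]
  BK 12: (2.072,-13) -> (-8.321,-19) [heading=30, draw]
  BK 16: (-8.321,-19) -> (-22.177,-27) [heading=30, draw]
  -- iteration 3/5 --
  BK 4: (-22.177,-27) -> (-25.641,-29) [heading=30, draw]
  FD 14: (-25.641,-29) -> (-13.517,-22) [heading=30, draw]
  BK 12: (-13.517,-22) -> (-23.909,-28) [heading=30, draw]
  BK 16: (-23.909,-28) -> (-37.765,-36) [heading=30, draw]
  -- iteration 4/5 --
  BK 4: (-37.765,-36) -> (-41.229,-38) [heading=30, draw]
  FD 14: (-41.229,-38) -> (-29.105,-31) [heading=30, draw]
  BK 12: (-29.105,-31) -> (-39.497,-37) [heading=30, draw]
  BK 16: (-39.497,-37) -> (-53.354,-45) [heading=30, draw]
  -- iteration 5/5 --
  BK 4: (-53.354,-45) -> (-56.818,-47) [heading=30, draw]
  FD 14: (-56.818,-47) -> (-44.694,-40) [heading=30, draw]
  BK 12: (-44.694,-40) -> (-55.086,-46) [heading=30, draw]
  BK 16: (-55.086,-46) -> (-68.942,-54) [heading=30, draw]
]
BK 5: (-68.942,-54) -> (-73.272,-56.5) [heading=30, draw]
RT 337: heading 30 -> 53
Final: pos=(-73.272,-56.5), heading=53, 21 segment(s) drawn

Answer: -73.272 -56.5 53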